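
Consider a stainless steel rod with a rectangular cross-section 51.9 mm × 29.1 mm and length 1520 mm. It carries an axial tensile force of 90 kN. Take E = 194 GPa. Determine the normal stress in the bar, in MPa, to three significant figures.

59.6 MPa

A = 1510 mm².
σ = N/A = 90000/1510 = 59.59 MPa.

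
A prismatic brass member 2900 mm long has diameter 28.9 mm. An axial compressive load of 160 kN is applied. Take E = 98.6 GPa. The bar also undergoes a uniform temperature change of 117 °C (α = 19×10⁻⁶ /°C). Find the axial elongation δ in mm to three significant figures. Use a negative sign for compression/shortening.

A = 656 mm².
δ_mech = NL/(AE) = -160000·2900/(656·98600) = -7.174 mm.
δ_thermal = αLΔT = 19e-6·2900·117 = 6.447 mm.
δ = δ_mech + δ_thermal = -0.7272 mm.

-0.727 mm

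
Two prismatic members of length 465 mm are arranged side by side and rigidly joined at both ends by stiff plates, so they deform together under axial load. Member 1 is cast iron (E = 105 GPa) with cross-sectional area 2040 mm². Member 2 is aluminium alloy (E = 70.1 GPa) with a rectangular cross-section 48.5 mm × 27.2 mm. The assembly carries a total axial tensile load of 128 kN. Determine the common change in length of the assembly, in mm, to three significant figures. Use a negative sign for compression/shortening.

0.194 mm

A_2 = 1319 mm².
Equal strain + equilibrium ⇒ each member carries load in proportion to AE: A₁E₁ = 214200000 N, A₂E₂ = 92480000 N, ΣAE = 306700000 N.
δ = PL/ΣAE = 128000·465/306700000 = 0.1941 mm.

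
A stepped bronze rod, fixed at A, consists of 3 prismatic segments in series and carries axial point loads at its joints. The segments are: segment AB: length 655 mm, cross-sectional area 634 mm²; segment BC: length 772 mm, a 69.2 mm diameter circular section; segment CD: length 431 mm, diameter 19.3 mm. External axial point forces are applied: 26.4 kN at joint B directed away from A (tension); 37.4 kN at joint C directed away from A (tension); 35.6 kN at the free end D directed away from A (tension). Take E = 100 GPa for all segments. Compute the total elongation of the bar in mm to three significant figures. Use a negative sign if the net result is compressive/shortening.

Internal axial forces (sectioning from the free end, tension +): N_CD = 35.6 kN, N_BC = 73 kN, N_AB = 99.4 kN.
A_BC = 3761 mm².
A_CD = 292.6 mm².
δ_AB = 99400·655/(634·100000) = 1.027 mm
δ_BC = 73000·772/(3761·100000) = 0.1498 mm
δ_CD = 35600·431/(292.6·100000) = 0.5245 mm
δ = Σδ_i = 1.701 mm.

1.70 mm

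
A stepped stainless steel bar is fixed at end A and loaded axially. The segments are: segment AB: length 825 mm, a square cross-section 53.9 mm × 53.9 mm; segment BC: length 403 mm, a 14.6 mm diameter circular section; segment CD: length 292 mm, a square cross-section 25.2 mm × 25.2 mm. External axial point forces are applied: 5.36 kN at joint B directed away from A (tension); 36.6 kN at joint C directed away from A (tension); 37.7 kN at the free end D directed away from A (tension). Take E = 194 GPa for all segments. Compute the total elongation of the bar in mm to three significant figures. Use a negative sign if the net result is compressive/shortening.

Internal axial forces (sectioning from the free end, tension +): N_CD = 37.7 kN, N_BC = 74.3 kN, N_AB = 79.66 kN.
A_AB = 2905 mm².
A_BC = 167.4 mm².
A_CD = 635 mm².
δ_AB = 79660·825/(2905·194000) = 0.1166 mm
δ_BC = 74300·403/(167.4·194000) = 0.9219 mm
δ_CD = 37700·292/(635·194000) = 0.08936 mm
δ = Σδ_i = 1.128 mm.

1.13 mm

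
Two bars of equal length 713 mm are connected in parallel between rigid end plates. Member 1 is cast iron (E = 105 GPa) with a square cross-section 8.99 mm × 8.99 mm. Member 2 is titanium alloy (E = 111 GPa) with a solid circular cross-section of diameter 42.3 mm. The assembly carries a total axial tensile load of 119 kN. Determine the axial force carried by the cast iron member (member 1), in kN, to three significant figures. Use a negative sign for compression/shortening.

A_1 = 80.82 mm².
A_2 = 1405 mm².
Equal strain + equilibrium ⇒ each member carries load in proportion to AE: A₁E₁ = 8486000 N, A₂E₂ = 156000000 N, ΣAE = 164500000 N.
F₁ = P·A₁E₁/ΣAE = 119000·8486000/164500000 = 6140 N.

6.14 kN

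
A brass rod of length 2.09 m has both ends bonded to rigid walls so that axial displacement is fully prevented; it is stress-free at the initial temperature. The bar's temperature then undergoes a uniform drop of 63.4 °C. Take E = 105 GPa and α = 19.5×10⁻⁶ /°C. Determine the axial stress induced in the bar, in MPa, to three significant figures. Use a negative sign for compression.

Free thermal expansion αLΔT = 19.5e-6 · 2090 · -63.4 = -2.584 mm.
The walls impose strain ε = −(-2.584)/2090 = 1.2363e-03; σ = Eε = 105000 · 1.2363e-03 = 129.8 MPa.

130 MPa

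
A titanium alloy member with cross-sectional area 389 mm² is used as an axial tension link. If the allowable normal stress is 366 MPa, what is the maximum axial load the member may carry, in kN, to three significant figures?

142 kN

P_max = σ_allow · A = 366 · 389 = 142400 N = 142.4 kN.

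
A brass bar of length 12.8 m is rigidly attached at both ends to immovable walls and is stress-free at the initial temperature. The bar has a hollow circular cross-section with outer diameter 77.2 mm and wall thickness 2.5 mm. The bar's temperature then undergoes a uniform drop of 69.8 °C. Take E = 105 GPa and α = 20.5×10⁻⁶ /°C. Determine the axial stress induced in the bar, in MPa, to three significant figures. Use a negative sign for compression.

150 MPa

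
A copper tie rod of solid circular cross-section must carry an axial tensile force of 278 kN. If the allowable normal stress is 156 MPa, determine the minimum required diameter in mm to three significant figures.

Required area A ≥ P/σ_allow = 278000/156 = 1782 mm².
For a solid circular section, d ≥ √(4A/π) = 47.63 mm.

47.6 mm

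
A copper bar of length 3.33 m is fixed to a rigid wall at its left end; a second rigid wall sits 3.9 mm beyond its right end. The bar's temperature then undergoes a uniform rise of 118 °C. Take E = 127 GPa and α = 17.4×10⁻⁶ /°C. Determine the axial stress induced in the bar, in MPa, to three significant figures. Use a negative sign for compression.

-112 MPa

Free thermal expansion αLΔT = 17.4e-6 · 3330 · 118 = 6.837 mm.
The walls engage after the gap closes; constrained expansion = 6.837 − 3.9 = 2.937 mm.
The walls impose strain ε = −(2.937)/3330 = -8.8203e-04; σ = Eε = 127000 · -8.8203e-04 = -112 MPa.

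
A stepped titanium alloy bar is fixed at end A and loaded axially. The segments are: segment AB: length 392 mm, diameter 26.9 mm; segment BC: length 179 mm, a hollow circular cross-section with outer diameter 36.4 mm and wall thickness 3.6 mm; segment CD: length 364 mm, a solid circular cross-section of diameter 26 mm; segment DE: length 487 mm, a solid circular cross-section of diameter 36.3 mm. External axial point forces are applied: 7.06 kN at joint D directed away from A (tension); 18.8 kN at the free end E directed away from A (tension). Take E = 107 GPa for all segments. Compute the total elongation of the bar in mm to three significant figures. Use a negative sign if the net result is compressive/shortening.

Internal axial forces (sectioning from the free end, tension +): N_DE = 18.8 kN, N_CD = 25.86 kN, N_BC = 25.86 kN, N_AB = 25.86 kN.
A_AB = 568.3 mm².
A_BC = 371 mm².
A_CD = 530.9 mm².
A_DE = 1035 mm².
δ_AB = 25860·392/(568.3·107000) = 0.1667 mm
δ_BC = 25860·179/(371·107000) = 0.1166 mm
δ_CD = 25860·364/(530.9·107000) = 0.1657 mm
δ_DE = 18800·487/(1035·107000) = 0.08268 mm
δ = Σδ_i = 0.5317 mm.

0.532 mm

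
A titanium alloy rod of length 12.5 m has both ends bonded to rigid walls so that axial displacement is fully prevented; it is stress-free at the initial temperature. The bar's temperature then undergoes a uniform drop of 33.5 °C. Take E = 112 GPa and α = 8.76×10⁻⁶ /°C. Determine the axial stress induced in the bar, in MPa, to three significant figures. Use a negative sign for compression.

32.9 MPa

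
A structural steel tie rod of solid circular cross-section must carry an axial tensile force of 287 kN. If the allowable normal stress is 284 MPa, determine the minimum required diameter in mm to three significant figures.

35.9 mm

Required area A ≥ P/σ_allow = 287000/284 = 1011 mm².
For a solid circular section, d ≥ √(4A/π) = 35.87 mm.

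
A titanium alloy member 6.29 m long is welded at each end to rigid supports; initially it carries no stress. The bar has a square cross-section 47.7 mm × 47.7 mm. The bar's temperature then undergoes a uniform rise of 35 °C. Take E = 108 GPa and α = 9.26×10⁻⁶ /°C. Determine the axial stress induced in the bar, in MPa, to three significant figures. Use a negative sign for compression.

-35.0 MPa

Free thermal expansion αLΔT = 9.26e-6 · 6290 · 35 = 2.039 mm.
The walls impose strain ε = −(2.039)/6290 = -3.2410e-04; σ = Eε = 108000 · -3.2410e-04 = -35 MPa.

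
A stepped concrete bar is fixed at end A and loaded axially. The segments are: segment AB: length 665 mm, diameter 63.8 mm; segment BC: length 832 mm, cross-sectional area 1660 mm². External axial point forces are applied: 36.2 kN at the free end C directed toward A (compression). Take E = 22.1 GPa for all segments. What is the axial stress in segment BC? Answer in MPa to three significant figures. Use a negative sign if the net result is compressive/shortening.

Internal axial forces (sectioning from the free end, tension +): N_BC = -36.2 kN, N_AB = -36.2 kN.
σ_BC = N_BC/A_BC = -36200/1660 = -21.81 MPa.

-21.8 MPa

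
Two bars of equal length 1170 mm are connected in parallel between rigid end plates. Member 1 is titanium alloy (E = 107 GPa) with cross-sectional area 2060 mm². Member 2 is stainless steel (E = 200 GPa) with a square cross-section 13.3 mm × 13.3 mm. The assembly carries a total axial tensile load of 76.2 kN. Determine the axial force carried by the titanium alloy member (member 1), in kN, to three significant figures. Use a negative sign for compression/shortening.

65.7 kN

A_2 = 176.9 mm².
Equal strain + equilibrium ⇒ each member carries load in proportion to AE: A₁E₁ = 220400000 N, A₂E₂ = 35380000 N, ΣAE = 255800000 N.
F₁ = P·A₁E₁/ΣAE = 76200·220400000/255800000 = 65660 N.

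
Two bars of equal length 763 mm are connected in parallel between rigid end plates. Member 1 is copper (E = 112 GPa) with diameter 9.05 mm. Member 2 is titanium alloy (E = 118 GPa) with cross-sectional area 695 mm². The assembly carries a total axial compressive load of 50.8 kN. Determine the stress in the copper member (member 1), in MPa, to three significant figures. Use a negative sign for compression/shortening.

-63.8 MPa

A_1 = 64.33 mm².
Equal strain + equilibrium ⇒ each member carries load in proportion to AE: A₁E₁ = 7205000 N, A₂E₂ = 82010000 N, ΣAE = 89210000 N.
σ₁ = P·E₁/ΣAE = -50800·112000/89210000 = -63.77 MPa.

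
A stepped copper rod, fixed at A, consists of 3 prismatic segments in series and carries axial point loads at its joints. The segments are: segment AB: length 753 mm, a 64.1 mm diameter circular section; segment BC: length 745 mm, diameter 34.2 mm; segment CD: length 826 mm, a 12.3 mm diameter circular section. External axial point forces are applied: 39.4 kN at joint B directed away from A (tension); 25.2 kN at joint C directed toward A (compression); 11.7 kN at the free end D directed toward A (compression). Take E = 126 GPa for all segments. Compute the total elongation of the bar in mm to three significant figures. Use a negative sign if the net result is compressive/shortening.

Internal axial forces (sectioning from the free end, tension +): N_CD = -11.7 kN, N_BC = -36.9 kN, N_AB = 2.5 kN.
A_AB = 3227 mm².
A_BC = 918.6 mm².
A_CD = 118.8 mm².
δ_AB = 2500·753/(3227·126000) = 0.00463 mm
δ_BC = -36900·745/(918.6·126000) = -0.2375 mm
δ_CD = -11700·826/(118.8·126000) = -0.6455 mm
δ = Σδ_i = -0.8784 mm.

-0.878 mm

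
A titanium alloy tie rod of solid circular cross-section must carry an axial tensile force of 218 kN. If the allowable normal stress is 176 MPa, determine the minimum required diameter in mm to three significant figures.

39.7 mm

Required area A ≥ P/σ_allow = 218000/176 = 1239 mm².
For a solid circular section, d ≥ √(4A/π) = 39.71 mm.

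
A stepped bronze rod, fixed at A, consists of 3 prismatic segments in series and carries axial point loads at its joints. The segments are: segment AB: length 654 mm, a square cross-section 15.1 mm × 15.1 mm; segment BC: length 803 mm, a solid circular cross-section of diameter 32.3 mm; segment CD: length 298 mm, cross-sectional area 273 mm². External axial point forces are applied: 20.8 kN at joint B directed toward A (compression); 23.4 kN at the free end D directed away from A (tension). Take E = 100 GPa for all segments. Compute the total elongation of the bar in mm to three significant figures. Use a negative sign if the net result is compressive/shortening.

0.559 mm

Internal axial forces (sectioning from the free end, tension +): N_CD = 23.4 kN, N_BC = 23.4 kN, N_AB = 2.6 kN.
A_AB = 228 mm².
A_BC = 819.4 mm².
δ_AB = 2600·654/(228·100000) = 0.07458 mm
δ_BC = 23400·803/(819.4·100000) = 0.2293 mm
δ_CD = 23400·298/(273·100000) = 0.2554 mm
δ = Σδ_i = 0.5593 mm.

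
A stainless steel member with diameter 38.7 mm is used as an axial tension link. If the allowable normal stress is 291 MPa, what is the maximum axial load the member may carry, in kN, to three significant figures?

A = 1176 mm².
P_max = σ_allow · A = 291 · 1176 = 342300 N = 342.3 kN.

342 kN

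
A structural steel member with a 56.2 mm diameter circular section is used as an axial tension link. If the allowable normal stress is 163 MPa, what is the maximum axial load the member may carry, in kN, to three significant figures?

404 kN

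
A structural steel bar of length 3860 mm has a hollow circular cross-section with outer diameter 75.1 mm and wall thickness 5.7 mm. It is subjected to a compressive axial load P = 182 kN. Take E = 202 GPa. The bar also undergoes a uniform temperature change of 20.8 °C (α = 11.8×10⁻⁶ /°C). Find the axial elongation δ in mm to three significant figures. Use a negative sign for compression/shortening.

A = 1243 mm².
δ_mech = NL/(AE) = -182000·3860/(1243·202000) = -2.798 mm.
δ_thermal = αLΔT = 11.8e-6·3860·20.8 = 0.9474 mm.
δ = δ_mech + δ_thermal = -1.851 mm.

-1.85 mm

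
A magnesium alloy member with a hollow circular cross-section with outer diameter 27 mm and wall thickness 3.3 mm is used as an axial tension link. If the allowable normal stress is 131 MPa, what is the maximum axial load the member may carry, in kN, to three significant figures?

A = 245.7 mm².
P_max = σ_allow · A = 131 · 245.7 = 32190 N = 32.19 kN.

32.2 kN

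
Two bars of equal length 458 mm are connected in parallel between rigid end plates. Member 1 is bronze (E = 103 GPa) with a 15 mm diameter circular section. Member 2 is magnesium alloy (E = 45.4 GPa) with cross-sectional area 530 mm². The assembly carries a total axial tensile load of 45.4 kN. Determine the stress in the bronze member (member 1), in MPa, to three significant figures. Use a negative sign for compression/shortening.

A_1 = 176.7 mm².
Equal strain + equilibrium ⇒ each member carries load in proportion to AE: A₁E₁ = 18200000 N, A₂E₂ = 24060000 N, ΣAE = 42260000 N.
σ₁ = P·E₁/ΣAE = 45400·103000/42260000 = 110.6 MPa.

111 MPa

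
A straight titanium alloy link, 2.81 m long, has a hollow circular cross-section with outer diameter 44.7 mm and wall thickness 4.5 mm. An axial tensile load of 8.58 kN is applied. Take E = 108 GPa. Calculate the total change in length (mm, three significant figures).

A = 568.3 mm².
δ_mech = NL/(AE) = 8580·2810/(568.3·108000) = 0.3928 mm.

0.393 mm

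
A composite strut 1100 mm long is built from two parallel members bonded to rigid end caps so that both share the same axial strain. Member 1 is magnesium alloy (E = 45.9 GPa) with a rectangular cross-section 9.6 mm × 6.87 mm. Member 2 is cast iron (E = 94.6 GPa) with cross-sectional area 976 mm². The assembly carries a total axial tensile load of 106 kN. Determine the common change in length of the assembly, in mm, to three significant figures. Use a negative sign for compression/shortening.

1.22 mm

A_1 = 65.95 mm².
Equal strain + equilibrium ⇒ each member carries load in proportion to AE: A₁E₁ = 3027000 N, A₂E₂ = 92330000 N, ΣAE = 95360000 N.
δ = PL/ΣAE = 106000·1100/95360000 = 1.223 mm.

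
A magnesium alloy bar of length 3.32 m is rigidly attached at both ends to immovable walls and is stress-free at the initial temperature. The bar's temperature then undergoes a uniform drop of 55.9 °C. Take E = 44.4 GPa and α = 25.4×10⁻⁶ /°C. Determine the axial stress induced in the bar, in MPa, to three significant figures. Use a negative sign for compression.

Free thermal expansion αLΔT = 25.4e-6 · 3320 · -55.9 = -4.714 mm.
The walls impose strain ε = −(-4.714)/3320 = 1.4199e-03; σ = Eε = 44400 · 1.4199e-03 = 63.04 MPa.

63.0 MPa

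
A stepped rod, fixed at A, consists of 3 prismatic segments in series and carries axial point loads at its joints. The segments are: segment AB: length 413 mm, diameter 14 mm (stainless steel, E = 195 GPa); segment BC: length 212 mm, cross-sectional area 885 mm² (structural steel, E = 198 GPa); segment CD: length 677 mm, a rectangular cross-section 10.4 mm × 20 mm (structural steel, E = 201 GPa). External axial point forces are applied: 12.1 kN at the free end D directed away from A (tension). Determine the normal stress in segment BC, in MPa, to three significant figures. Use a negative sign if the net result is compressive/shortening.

13.7 MPa

Internal axial forces (sectioning from the free end, tension +): N_CD = 12.1 kN, N_BC = 12.1 kN, N_AB = 12.1 kN.
σ_BC = N_BC/A_BC = 12100/885 = 13.67 MPa.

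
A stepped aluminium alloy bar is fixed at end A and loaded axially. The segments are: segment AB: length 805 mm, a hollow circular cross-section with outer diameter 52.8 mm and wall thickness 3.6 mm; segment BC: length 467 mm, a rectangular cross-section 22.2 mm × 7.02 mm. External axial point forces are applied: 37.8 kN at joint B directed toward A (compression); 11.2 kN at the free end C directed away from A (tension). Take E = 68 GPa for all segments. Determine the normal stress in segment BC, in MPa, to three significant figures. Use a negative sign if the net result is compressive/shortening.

71.9 MPa

Internal axial forces (sectioning from the free end, tension +): N_BC = 11.2 kN, N_AB = -26.6 kN.
A_BC = 155.8 mm².
σ_BC = N_BC/A_BC = 11200/155.8 = 71.87 MPa.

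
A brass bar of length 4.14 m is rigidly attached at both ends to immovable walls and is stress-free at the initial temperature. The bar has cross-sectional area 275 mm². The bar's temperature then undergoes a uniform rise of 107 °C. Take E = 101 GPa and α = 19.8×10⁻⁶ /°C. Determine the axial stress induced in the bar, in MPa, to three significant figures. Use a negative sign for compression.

Free thermal expansion αLΔT = 19.8e-6 · 4140 · 107 = 8.771 mm.
The walls impose strain ε = −(8.771)/4140 = -2.1186e-03; σ = Eε = 101000 · -2.1186e-03 = -214 MPa.

-214 MPa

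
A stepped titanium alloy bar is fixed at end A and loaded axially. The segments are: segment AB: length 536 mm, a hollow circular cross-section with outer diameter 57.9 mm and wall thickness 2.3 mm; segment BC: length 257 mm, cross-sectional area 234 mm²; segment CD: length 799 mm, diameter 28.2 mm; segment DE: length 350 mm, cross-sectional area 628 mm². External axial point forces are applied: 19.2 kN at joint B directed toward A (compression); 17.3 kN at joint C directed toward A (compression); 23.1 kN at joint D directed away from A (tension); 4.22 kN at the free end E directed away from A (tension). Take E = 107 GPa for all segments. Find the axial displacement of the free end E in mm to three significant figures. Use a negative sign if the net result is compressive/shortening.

Internal axial forces (sectioning from the free end, tension +): N_DE = 4.22 kN, N_CD = 27.32 kN, N_BC = 10.02 kN, N_AB = -9.18 kN.
A_AB = 401.7 mm².
A_CD = 624.6 mm².
δ_AB = -9180·536/(401.7·107000) = -0.1145 mm
δ_BC = 10020·257/(234·107000) = 0.1028 mm
δ_CD = 27320·799/(624.6·107000) = 0.3266 mm
δ_DE = 4220·350/(628·107000) = 0.02198 mm
δ = Σδ_i = 0.337 mm.

0.337 mm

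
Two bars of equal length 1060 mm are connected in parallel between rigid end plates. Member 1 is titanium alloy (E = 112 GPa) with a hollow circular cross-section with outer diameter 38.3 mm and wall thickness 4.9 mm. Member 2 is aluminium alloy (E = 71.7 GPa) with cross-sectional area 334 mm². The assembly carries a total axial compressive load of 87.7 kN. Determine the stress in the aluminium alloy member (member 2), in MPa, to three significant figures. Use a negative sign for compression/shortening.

A_1 = 514.2 mm².
Equal strain + equilibrium ⇒ each member carries load in proportion to AE: A₁E₁ = 57590000 N, A₂E₂ = 23950000 N, ΣAE = 81530000 N.
σ₂ = P·E₂/ΣAE = -87700·71700/81530000 = -77.12 MPa.

-77.1 MPa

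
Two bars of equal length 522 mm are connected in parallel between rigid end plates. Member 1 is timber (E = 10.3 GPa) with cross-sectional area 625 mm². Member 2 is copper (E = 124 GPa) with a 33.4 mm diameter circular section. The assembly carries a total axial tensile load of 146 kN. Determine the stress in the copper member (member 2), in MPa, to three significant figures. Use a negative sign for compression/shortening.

157 MPa

A_2 = 876.2 mm².
Equal strain + equilibrium ⇒ each member carries load in proportion to AE: A₁E₁ = 6438000 N, A₂E₂ = 108600000 N, ΣAE = 115100000 N.
σ₂ = P·E₂/ΣAE = 146000·124000/115100000 = 157.3 MPa.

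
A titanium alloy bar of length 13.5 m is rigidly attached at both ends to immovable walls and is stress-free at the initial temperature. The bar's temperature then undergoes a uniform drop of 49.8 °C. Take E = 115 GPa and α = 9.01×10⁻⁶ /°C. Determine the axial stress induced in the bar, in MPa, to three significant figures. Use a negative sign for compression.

Free thermal expansion αLΔT = 9.01e-6 · 13500 · -49.8 = -6.057 mm.
The walls impose strain ε = −(-6.057)/13500 = 4.4870e-04; σ = Eε = 115000 · 4.4870e-04 = 51.6 MPa.

51.6 MPa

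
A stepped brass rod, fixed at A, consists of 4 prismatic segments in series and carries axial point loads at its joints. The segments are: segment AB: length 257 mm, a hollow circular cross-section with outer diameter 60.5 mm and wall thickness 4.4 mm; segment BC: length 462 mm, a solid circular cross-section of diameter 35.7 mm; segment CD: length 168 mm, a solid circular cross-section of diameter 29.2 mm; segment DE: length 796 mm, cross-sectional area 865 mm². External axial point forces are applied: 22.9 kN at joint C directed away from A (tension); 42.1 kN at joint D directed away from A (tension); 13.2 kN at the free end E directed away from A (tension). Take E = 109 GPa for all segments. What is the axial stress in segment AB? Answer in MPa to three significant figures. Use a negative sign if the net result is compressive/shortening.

Internal axial forces (sectioning from the free end, tension +): N_DE = 13.2 kN, N_CD = 55.3 kN, N_BC = 78.2 kN, N_AB = 78.2 kN.
A_AB = 775.5 mm².
σ_AB = N_AB/A_AB = 78200/775.5 = 100.8 MPa.

101 MPa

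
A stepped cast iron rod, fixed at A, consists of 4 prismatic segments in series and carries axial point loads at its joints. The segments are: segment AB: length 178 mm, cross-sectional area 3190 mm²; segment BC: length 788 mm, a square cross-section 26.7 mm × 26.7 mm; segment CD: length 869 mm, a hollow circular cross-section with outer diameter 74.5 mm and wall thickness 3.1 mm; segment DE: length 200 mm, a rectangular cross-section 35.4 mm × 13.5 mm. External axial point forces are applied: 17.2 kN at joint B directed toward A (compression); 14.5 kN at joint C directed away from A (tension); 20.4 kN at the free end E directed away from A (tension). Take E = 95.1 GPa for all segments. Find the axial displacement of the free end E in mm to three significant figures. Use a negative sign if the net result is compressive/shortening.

0.774 mm

Internal axial forces (sectioning from the free end, tension +): N_DE = 20.4 kN, N_CD = 20.4 kN, N_BC = 34.9 kN, N_AB = 17.7 kN.
A_BC = 712.9 mm².
A_CD = 695.4 mm².
A_DE = 477.9 mm².
δ_AB = 17700·178/(3190·95100) = 0.01039 mm
δ_BC = 34900·788/(712.9·95100) = 0.4056 mm
δ_CD = 20400·869/(695.4·95100) = 0.2681 mm
δ_DE = 20400·200/(477.9·95100) = 0.08977 mm
δ = Σδ_i = 0.7739 mm.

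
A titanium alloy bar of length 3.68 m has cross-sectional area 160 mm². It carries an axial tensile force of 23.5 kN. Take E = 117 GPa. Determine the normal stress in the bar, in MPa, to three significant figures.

147 MPa

σ = N/A = 23500/160 = 146.9 MPa.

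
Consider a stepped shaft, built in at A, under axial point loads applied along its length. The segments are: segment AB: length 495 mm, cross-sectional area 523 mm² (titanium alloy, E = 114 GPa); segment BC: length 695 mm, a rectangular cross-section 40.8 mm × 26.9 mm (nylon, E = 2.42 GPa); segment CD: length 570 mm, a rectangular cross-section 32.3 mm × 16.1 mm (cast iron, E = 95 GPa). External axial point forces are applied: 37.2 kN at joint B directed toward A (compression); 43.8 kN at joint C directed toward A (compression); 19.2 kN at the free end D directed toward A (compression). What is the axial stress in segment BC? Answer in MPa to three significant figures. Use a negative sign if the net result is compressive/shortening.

-57.4 MPa

Internal axial forces (sectioning from the free end, tension +): N_CD = -19.2 kN, N_BC = -63 kN, N_AB = -100.2 kN.
A_BC = 1098 mm².
σ_BC = N_BC/A_BC = -63000/1098 = -57.4 MPa.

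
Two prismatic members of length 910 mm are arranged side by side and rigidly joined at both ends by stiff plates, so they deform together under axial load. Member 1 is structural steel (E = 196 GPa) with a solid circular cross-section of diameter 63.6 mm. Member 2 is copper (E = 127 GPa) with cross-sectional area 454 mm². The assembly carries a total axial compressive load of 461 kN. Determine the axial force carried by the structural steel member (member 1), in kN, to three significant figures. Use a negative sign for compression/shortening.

A_1 = 3177 mm².
Equal strain + equilibrium ⇒ each member carries load in proportion to AE: A₁E₁ = 622700000 N, A₂E₂ = 57660000 N, ΣAE = 680300000 N.
F₁ = P·A₁E₁/ΣAE = -461000·622700000/680300000 = -421900 N.

-422 kN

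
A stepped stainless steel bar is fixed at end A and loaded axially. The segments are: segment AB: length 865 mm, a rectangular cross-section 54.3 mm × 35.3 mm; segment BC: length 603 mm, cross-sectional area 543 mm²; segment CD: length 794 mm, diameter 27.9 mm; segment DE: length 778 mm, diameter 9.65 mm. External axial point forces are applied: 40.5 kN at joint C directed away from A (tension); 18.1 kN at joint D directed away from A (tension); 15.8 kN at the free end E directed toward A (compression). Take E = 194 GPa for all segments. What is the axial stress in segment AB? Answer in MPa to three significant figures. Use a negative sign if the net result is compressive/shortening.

22.3 MPa

Internal axial forces (sectioning from the free end, tension +): N_DE = -15.8 kN, N_CD = 2.3 kN, N_BC = 42.8 kN, N_AB = 42.8 kN.
A_AB = 1917 mm².
σ_AB = N_AB/A_AB = 42800/1917 = 22.33 MPa.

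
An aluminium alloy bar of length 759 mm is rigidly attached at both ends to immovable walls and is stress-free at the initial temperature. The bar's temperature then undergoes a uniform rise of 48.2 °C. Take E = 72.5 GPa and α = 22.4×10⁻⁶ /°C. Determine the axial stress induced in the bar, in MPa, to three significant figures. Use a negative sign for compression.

-78.3 MPa

Free thermal expansion αLΔT = 22.4e-6 · 759 · 48.2 = 0.8195 mm.
The walls impose strain ε = −(0.8195)/759 = -1.0797e-03; σ = Eε = 72500 · -1.0797e-03 = -78.28 MPa.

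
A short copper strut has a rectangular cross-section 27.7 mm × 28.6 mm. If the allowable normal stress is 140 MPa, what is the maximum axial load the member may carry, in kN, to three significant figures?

A = 792.2 mm².
P_max = σ_allow · A = 140 · 792.2 = 110900 N = 110.9 kN.

111 kN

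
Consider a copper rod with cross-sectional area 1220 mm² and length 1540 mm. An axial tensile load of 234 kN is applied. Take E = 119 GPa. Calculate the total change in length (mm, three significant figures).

δ_mech = NL/(AE) = 234000·1540/(1220·119000) = 2.482 mm.

2.48 mm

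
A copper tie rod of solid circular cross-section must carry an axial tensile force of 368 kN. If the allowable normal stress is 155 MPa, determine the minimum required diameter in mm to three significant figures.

Required area A ≥ P/σ_allow = 368000/155 = 2374 mm².
For a solid circular section, d ≥ √(4A/π) = 54.98 mm.

55.0 mm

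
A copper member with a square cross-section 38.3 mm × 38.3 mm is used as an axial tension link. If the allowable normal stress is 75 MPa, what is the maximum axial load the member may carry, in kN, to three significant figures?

A = 1467 mm².
P_max = σ_allow · A = 75 · 1467 = 110000 N = 110 kN.

110 kN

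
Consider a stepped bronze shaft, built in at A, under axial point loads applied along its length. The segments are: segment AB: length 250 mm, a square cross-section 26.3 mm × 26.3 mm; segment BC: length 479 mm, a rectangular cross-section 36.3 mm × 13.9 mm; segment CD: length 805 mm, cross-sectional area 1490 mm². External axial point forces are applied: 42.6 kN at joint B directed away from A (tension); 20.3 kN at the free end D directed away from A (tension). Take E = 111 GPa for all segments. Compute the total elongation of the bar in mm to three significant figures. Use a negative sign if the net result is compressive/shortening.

Internal axial forces (sectioning from the free end, tension +): N_CD = 20.3 kN, N_BC = 20.3 kN, N_AB = 62.9 kN.
A_AB = 691.7 mm².
A_BC = 504.6 mm².
δ_AB = 62900·250/(691.7·111000) = 0.2048 mm
δ_BC = 20300·479/(504.6·111000) = 0.1736 mm
δ_CD = 20300·805/(1490·111000) = 0.09881 mm
δ = Σδ_i = 0.4772 mm.

0.477 mm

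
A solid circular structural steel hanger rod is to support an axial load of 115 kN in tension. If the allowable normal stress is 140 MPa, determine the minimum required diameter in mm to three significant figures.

32.3 mm

Required area A ≥ P/σ_allow = 115000/140 = 821.4 mm².
For a solid circular section, d ≥ √(4A/π) = 32.34 mm.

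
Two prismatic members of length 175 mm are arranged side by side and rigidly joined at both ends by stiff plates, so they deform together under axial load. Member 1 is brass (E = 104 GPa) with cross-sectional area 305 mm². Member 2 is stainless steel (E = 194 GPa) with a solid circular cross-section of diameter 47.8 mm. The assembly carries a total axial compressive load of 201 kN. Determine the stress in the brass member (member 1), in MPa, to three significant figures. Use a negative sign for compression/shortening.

-55.0 MPa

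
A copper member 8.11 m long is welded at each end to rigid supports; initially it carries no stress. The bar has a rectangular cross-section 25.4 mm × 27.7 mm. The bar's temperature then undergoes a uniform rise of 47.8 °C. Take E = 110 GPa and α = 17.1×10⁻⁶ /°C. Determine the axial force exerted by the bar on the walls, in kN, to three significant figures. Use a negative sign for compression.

Free thermal expansion αLΔT = 17.1e-6 · 8110 · 47.8 = 6.629 mm.
The walls impose strain ε = −(6.629)/8110 = -8.1738e-04; σ = Eε = 110000 · -8.1738e-04 = -89.91 MPa.
Wall reaction R = σ·A = -89.91·703.6 = -63260 N = -63.26 kN.

-63.3 kN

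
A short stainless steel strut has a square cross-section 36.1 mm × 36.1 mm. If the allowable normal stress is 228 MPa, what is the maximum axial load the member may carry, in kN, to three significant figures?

A = 1303 mm².
P_max = σ_allow · A = 228 · 1303 = 297100 N = 297.1 kN.

297 kN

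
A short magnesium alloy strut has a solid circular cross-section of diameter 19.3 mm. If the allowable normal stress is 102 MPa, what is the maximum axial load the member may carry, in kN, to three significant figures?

29.8 kN

A = 292.6 mm².
P_max = σ_allow · A = 102 · 292.6 = 29840 N = 29.84 kN.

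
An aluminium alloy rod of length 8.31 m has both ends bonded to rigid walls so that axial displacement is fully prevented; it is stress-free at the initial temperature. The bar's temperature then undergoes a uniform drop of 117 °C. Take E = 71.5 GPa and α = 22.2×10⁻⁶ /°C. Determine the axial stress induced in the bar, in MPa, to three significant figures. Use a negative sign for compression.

186 MPa

Free thermal expansion αLΔT = 22.2e-6 · 8310 · -117 = -21.58 mm.
The walls impose strain ε = −(-21.58)/8310 = 2.5974e-03; σ = Eε = 71500 · 2.5974e-03 = 185.7 MPa.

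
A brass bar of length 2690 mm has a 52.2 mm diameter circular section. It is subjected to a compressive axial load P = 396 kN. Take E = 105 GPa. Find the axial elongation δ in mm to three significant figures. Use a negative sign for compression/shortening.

-4.74 mm

A = 2140 mm².
δ_mech = NL/(AE) = -396000·2690/(2140·105000) = -4.741 mm.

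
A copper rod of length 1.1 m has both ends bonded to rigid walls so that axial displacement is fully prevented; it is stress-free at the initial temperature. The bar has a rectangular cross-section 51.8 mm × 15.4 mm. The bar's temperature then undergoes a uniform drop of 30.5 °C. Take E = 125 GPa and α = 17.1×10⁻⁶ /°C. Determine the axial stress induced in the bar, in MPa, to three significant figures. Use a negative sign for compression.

Free thermal expansion αLΔT = 17.1e-6 · 1100 · -30.5 = -0.5737 mm.
The walls impose strain ε = −(-0.5737)/1100 = 5.2155e-04; σ = Eε = 125000 · 5.2155e-04 = 65.19 MPa.

65.2 MPa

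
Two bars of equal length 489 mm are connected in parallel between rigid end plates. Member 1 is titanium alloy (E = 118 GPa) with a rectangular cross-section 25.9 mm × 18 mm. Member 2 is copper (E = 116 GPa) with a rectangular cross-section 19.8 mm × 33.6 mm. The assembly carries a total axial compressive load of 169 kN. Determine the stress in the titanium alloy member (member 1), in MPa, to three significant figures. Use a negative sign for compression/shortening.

-151 MPa

A_1 = 466.2 mm².
A_2 = 665.3 mm².
Equal strain + equilibrium ⇒ each member carries load in proportion to AE: A₁E₁ = 55010000 N, A₂E₂ = 77170000 N, ΣAE = 132200000 N.
σ₁ = P·E₁/ΣAE = -169000·118000/132200000 = -150.9 MPa.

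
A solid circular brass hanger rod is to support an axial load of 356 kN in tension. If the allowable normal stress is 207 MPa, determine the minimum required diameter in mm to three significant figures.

46.8 mm

Required area A ≥ P/σ_allow = 356000/207 = 1720 mm².
For a solid circular section, d ≥ √(4A/π) = 46.79 mm.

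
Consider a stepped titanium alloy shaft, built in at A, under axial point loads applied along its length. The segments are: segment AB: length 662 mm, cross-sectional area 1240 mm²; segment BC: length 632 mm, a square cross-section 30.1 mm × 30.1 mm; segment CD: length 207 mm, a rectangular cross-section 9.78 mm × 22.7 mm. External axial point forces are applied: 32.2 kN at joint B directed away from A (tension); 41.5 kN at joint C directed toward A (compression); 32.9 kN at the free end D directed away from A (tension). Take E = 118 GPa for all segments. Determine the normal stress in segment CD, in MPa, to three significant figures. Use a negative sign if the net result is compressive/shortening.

148 MPa

Internal axial forces (sectioning from the free end, tension +): N_CD = 32.9 kN, N_BC = -8.6 kN, N_AB = 23.6 kN.
A_CD = 222 mm².
σ_CD = N_CD/A_CD = 32900/222 = 148.2 MPa.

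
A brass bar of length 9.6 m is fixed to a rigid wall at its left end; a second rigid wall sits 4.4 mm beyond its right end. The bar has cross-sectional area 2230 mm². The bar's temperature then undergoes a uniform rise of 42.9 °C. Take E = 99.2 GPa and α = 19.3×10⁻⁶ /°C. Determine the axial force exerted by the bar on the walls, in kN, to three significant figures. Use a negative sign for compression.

Free thermal expansion αLΔT = 19.3e-6 · 9600 · 42.9 = 7.949 mm.
The walls engage after the gap closes; constrained expansion = 7.949 − 4.4 = 3.549 mm.
The walls impose strain ε = −(3.549)/9600 = -3.6964e-04; σ = Eε = 99200 · -3.6964e-04 = -36.67 MPa.
Wall reaction R = σ·A = -36.67·2230 = -81770 N = -81.77 kN.

-81.8 kN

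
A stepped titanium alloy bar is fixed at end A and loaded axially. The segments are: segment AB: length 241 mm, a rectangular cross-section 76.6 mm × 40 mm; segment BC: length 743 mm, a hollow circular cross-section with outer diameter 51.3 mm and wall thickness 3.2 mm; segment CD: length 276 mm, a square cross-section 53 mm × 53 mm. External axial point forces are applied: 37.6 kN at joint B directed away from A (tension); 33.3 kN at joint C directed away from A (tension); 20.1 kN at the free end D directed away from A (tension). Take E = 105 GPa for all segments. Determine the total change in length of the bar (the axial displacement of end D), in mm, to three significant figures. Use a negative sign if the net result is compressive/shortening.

0.868 mm

Internal axial forces (sectioning from the free end, tension +): N_CD = 20.1 kN, N_BC = 53.4 kN, N_AB = 91 kN.
A_AB = 3064 mm².
A_BC = 483.6 mm².
A_CD = 2809 mm².
δ_AB = 91000·241/(3064·105000) = 0.06817 mm
δ_BC = 53400·743/(483.6·105000) = 0.7814 mm
δ_CD = 20100·276/(2809·105000) = 0.01881 mm
δ = Σδ_i = 0.8684 mm.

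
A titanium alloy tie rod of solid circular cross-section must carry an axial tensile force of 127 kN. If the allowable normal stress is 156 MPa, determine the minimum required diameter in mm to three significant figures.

Required area A ≥ P/σ_allow = 127000/156 = 814.1 mm².
For a solid circular section, d ≥ √(4A/π) = 32.2 mm.

32.2 mm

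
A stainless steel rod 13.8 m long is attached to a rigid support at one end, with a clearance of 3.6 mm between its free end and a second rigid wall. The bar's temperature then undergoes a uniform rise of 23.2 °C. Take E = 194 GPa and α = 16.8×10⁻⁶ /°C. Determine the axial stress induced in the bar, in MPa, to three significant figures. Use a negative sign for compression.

-25.0 MPa

Free thermal expansion αLΔT = 16.8e-6 · 13800 · 23.2 = 5.379 mm.
The walls engage after the gap closes; constrained expansion = 5.379 − 3.6 = 1.779 mm.
The walls impose strain ε = −(1.779)/13800 = -1.2889e-04; σ = Eε = 194000 · -1.2889e-04 = -25 MPa.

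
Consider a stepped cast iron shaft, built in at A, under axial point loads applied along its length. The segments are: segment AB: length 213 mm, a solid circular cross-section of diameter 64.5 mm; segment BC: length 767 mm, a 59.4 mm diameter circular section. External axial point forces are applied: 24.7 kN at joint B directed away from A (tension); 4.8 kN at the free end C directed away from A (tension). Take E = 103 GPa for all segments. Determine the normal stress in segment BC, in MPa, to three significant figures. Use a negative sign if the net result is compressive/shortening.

Internal axial forces (sectioning from the free end, tension +): N_BC = 4.8 kN, N_AB = 29.5 kN.
A_BC = 2771 mm².
σ_BC = N_BC/A_BC = 4800/2771 = 1.732 MPa.

1.73 MPa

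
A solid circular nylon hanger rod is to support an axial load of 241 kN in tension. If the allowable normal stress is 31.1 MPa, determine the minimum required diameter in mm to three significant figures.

Required area A ≥ P/σ_allow = 241000/31.1 = 7749 mm².
For a solid circular section, d ≥ √(4A/π) = 99.33 mm.

99.3 mm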